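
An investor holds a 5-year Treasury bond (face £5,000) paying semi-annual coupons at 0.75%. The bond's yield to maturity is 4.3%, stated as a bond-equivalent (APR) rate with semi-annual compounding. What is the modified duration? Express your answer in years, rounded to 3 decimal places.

Periodic yield y = 0.0215. First find Macaulay duration:
  t   CF        PV=CF/(1+0.0215)^t    t·PV
  1        18.75        18.3554        18.3554
  2        18.75        17.9690        35.9381
  3        18.75        17.5908        52.7725
  4        18.75        17.2206        68.8823
  5        18.75        16.8581        84.2907
  6        18.75        16.5033        99.0199
  7        18.75        16.1560       113.0917
  8        18.75        15.8159       126.5273
  9        18.75        15.4830       139.3473
  10    5,018.75     4,057.0639    40,570.6395
  Σ                  4,209.0161    41,308.8644
P = 4,209.0161; Macaulay duration = 41,308.8644 / 4,209.0161 = 9.81438 half-year periods = 4.90719 years.
Modified duration = D_Mac / (1 + y) = 4.90719 / 1.0215 = 4.80390 years.

4.804 years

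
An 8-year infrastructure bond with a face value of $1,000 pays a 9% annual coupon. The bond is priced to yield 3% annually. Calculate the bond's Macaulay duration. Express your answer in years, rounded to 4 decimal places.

6.3752 years

Periodic yield y = 0.03. Discount each cash flow and weight by its year:
  t   CF        PV=CF/(1+0.03)^t    t·PV
  1        90.00        87.3786        87.3786
  2        90.00        84.8336       169.6673
  3        90.00        82.3627       247.0882
  4        90.00        79.9638       319.8553
  5        90.00        77.6348       388.1740
  6        90.00        75.3736       452.2415
  7        90.00        73.1782       512.2477
  8     1,090.00       860.4561     6,883.6485
  Σ                  1,421.1815     9,060.3011
Price P = Σ PV = 1,421.1815.
Macaulay duration = Σ(t·PV) / P = 9,060.3011 / 1,421.1815 = 6.37519 years.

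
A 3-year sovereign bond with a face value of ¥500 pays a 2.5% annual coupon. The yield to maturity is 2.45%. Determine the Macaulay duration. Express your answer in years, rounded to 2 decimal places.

Periodic yield y = 0.0245. Discount each cash flow and weight by its year:
  t   CF        PV=CF/(1+0.0245)^t    t·PV
  1        12.50        12.2011        12.2011
  2        12.50        11.9093        23.8186
  3       512.50       476.6043     1,429.8130
  Σ                    500.7147     1,465.8326
Price P = Σ PV = 500.7147.
Macaulay duration = Σ(t·PV) / P = 1,465.8326 / 500.7147 = 2.92748 years.

2.93 years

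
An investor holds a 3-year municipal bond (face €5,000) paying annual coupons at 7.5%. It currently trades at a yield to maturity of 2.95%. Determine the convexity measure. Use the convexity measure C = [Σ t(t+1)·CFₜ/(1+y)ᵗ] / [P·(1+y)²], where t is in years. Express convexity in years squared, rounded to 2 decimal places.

10.36

With y = 0.0295:
  t   CF        PV=CF/(1+0.0295)^t    t·PV        t(t+1)·PV
  1       375.00       364.2545       364.2545         728.5090
  2       375.00       353.8169       707.6338       2,122.9014
  3     5,375.00     4,926.0568    14,778.1704      59,112.6817
  Σ                  5,644.1282    15,850.0587      61,964.0920
P = 5,644.1282.
Convexity = Σ t(t+1)·PV / [P·(1+y)²] = 61,964.0920 / (5,644.1282 × 1.059870) = 10.35835.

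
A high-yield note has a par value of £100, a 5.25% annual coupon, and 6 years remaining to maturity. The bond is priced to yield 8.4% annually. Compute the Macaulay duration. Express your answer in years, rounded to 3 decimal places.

5.234 years

Periodic yield y = 0.084. Discount each cash flow and weight by its year:
  t   CF        PV=CF/(1+0.084)^t    t·PV
  1         5.25         4.8432         4.8432
  2         5.25         4.4679         8.9357
  3         5.25         4.1217        12.3650
  4         5.25         3.8023        15.2091
  5         5.25         3.5076        17.5381
  6       105.25        64.8704       389.2223
  Σ                     85.6130       448.1133
Price P = Σ PV = 85.6130.
Macaulay duration = Σ(t·PV) / P = 448.1133 / 85.6130 = 5.23418 years.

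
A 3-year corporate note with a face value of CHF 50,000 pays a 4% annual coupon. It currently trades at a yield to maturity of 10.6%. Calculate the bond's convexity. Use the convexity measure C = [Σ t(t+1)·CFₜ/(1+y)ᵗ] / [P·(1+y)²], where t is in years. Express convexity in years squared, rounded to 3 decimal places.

9.266

With y = 0.106:
  t   CF        PV=CF/(1+0.106)^t    t·PV        t(t+1)·PV
  1     2,000.00     1,808.3183     1,808.3183       3,616.6365
  2     2,000.00     1,635.0075     3,270.0149       9,810.0448
  3    52,000.00    38,435.9804   115,307.9411     461,231.7642
  Σ                 41,879.3061   120,386.2743     474,658.4456
P = 41,879.3061.
Convexity = Σ t(t+1)·PV / [P·(1+y)²] = 474,658.4456 / (41,879.3061 × 1.223236) = 9.26556.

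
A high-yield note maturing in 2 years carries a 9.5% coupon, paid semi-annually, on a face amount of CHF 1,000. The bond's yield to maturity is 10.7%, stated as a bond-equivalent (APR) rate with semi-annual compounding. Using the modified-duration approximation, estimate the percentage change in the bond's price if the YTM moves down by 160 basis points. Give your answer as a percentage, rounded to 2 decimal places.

+2.83%

Periodic yield y = 0.0535. Modified duration first:
  t   CF        PV=CF/(1+0.0535)^t    t·PV
  1        47.50        45.0878        45.0878
  2        47.50        42.7981        85.5962
  3        47.50        40.6247       121.8741
  4     1,047.50       850.3855     3,401.5422
  Σ                    978.8961     3,654.1003
P = 978.8961; D_Mac = 3.73288 half-year periods = 1.86644 yrs; D_mod = 1.86644/(1+0.0535) = 1.77166 yrs.
ΔP/P ≈ -D_mod · Δy = -1.77166 × (-0.016) = +0.028346 = +2.8346%.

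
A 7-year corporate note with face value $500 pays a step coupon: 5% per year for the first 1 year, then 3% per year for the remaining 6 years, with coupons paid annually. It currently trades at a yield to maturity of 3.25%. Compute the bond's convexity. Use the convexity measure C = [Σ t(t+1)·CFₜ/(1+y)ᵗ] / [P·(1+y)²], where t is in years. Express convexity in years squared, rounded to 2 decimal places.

45.82

With y = 0.0325:
  t   CF        PV=CF/(1+0.0325)^t    t·PV        t(t+1)·PV
  1        25.00        24.2131        24.2131          48.4262
  2        15.00        14.0706        28.1411          84.4233
  3        15.00        13.6277        40.8830         163.5318
  4        15.00        13.1987        52.7948         263.9739
  5        15.00        12.7832        63.9162         383.4972
  6        15.00        12.3809        74.2852         519.9962
  7       515.00       411.6962     2,881.8731      23,054.9845
  Σ                    501.9702     3,166.1064      24,518.8331
P = 501.9702.
Convexity = Σ t(t+1)·PV / [P·(1+y)²] = 24,518.8331 / (501.9702 × 1.066056) = 45.81859.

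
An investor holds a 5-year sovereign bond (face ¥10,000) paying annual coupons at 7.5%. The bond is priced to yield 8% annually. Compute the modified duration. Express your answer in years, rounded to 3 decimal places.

Periodic yield y = 0.08. First find Macaulay duration:
  t   CF        PV=CF/(1+0.08)^t    t·PV
  1       750.00       694.4444       694.4444
  2       750.00       643.0041     1,286.0082
  3       750.00       595.3742     1,786.1225
  4       750.00       551.2724     2,205.0896
  5    10,750.00     7,316.2694    36,581.3468
  Σ                  9,800.3645    42,553.0116
P = 9,800.3645; Macaulay duration = 42,553.0116 / 9,800.3645 = 4.34198 years.
Modified duration = D_Mac / (1 + y) = 4.34198 / 1.08 = 4.02035 years.

4.020 years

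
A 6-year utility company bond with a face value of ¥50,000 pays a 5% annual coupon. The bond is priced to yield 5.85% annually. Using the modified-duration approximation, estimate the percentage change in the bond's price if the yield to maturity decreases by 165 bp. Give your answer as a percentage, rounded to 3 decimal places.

+8.281%

Periodic yield y = 0.0585. Modified duration first:
  t   CF        PV=CF/(1+0.0585)^t    t·PV
  1     2,500.00     2,361.8328     2,361.8328
  2     2,500.00     2,231.3016     4,462.6033
  3     2,500.00     2,107.9845     6,323.9536
  4     2,500.00     1,991.4828     7,965.9312
  5     2,500.00     1,881.4197     9,407.0987
  6    52,500.00    37,326.2301   223,957.3808
  Σ                 47,900.2516   254,478.8003
P = 47,900.2516; D_Mac = 5.31268 yrs; D_mod = 5.31268/(1+0.0585) = 5.01907 yrs.
ΔP/P ≈ -D_mod · Δy = -5.01907 × (-0.0165) = +0.082815 = +8.2815%.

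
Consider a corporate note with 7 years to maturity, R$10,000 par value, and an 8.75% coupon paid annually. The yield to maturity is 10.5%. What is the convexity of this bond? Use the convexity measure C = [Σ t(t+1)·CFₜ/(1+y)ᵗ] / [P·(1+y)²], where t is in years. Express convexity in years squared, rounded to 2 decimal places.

With y = 0.105:
  t   CF        PV=CF/(1+0.105)^t    t·PV        t(t+1)·PV
  1       875.00       791.8552       791.8552       1,583.7104
  2       875.00       716.6110     1,433.2221       4,299.6663
  3       875.00       648.5168     1,945.5503       7,782.2014
  4       875.00       586.8930     2,347.5721      11,737.8603
  5       875.00       531.1249     2,655.6245      15,933.7470
  6       875.00       480.6560     2,883.9361      20,187.5528
  7    10,875.00     5,406.2151    37,843.5055     302,748.0444
  Σ                  9,161.8720    49,901.2659     364,272.7826
P = 9,161.8720.
Convexity = Σ t(t+1)·PV / [P·(1+y)²] = 364,272.7826 / (9,161.8720 × 1.221025) = 32.56252.

32.56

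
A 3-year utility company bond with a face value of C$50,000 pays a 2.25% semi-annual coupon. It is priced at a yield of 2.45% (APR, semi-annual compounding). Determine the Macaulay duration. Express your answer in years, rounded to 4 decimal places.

Periodic yield y = 0.01225. Discount each cash flow and weight by its period:
  t   CF        PV=CF/(1+0.01225)^t    t·PV
  1       562.50       555.6928       555.6928
  2       562.50       548.9679     1,097.9358
  3       562.50       542.3244     1,626.9733
  4       562.50       535.7614     2,143.0454
  5       562.50       529.2777     2,646.3885
  6    50,562.50    47,000.4295   282,002.5768
  Σ                 49,712.4536   290,072.6126
Price P = Σ PV = 49,712.4536.
Macaulay duration = Σ(t·PV) / P = 290,072.6126 / 49,712.4536 = 5.83501 half-year periods.
In years: 5.83501 / 2 = 2.91750 years.

2.9175 years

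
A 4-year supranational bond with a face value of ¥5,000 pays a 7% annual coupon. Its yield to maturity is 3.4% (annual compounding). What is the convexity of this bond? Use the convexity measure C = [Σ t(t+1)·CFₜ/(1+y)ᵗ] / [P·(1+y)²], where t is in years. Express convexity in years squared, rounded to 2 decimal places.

16.52

With y = 0.034:
  t   CF        PV=CF/(1+0.034)^t    t·PV        t(t+1)·PV
  1       350.00       338.4913       338.4913         676.9826
  2       350.00       327.3610       654.7220       1,964.1661
  3       350.00       316.5967       949.7902       3,799.1608
  4     5,350.00     4,680.2778    18,721.1110      93,605.5550
  Σ                  5,662.7268    20,664.1145     100,045.8645
P = 5,662.7268.
Convexity = Σ t(t+1)·PV / [P·(1+y)²] = 100,045.8645 / (5,662.7268 × 1.069156) = 16.52466.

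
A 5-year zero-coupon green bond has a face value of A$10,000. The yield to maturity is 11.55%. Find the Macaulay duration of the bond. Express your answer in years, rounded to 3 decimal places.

5.000 years

A zero-coupon bond has a single cash flow at maturity, so its Macaulay duration equals its maturity: 5 years.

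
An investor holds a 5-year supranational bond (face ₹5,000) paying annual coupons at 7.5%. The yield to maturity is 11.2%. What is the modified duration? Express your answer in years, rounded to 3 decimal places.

Periodic yield y = 0.112. First find Macaulay duration:
  t   CF        PV=CF/(1+0.112)^t    t·PV
  1       375.00       337.2302       337.2302
  2       375.00       303.2646       606.5292
  3       375.00       272.7199       818.1598
  4       375.00       245.2518       981.0070
  5     5,375.00     3,161.2186    15,806.0931
  Σ                  4,319.6851    18,549.0194
P = 4,319.6851; Macaulay duration = 18,549.0194 / 4,319.6851 = 4.29407 years.
Modified duration = D_Mac / (1 + y) = 4.29407 / 1.112 = 3.86157 years.

3.862 years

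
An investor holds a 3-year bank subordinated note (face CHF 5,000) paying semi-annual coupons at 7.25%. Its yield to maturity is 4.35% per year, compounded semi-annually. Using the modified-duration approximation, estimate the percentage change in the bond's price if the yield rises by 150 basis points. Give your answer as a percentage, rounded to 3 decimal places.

Periodic yield y = 0.02175. Modified duration first:
  t   CF        PV=CF/(1+0.02175)^t    t·PV
  1       181.25       177.3917       177.3917
  2       181.25       173.6156       347.2312
  3       181.25       169.9198       509.7595
  4       181.25       166.3027       665.2110
  5       181.25       162.7627       813.8133
  6     5,181.25     4,553.7236    27,322.3418
  Σ                  5,403.7162    29,835.7485
P = 5,403.7162; D_Mac = 5.52134 half-year periods = 2.76067 yrs; D_mod = 2.76067/(1+0.02175) = 2.70190 yrs.
ΔP/P ≈ -D_mod · Δy = -2.70190 × (+0.015) = -0.040529 = -4.0529%.

-4.053%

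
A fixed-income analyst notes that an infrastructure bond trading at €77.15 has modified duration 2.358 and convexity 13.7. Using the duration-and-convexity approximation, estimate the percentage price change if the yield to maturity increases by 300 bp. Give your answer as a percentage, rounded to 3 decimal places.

-6.458%

Duration effect: -D_mod·Δy = -2.358 × (+0.03) = -0.070740
Convexity effect: ½·C·(Δy)² = 0.5 × 13.7 × (0.03)² = +0.0061650
ΔP/P ≈ -0.070740 + 0.0061650 = -0.064575
= -6.4575%.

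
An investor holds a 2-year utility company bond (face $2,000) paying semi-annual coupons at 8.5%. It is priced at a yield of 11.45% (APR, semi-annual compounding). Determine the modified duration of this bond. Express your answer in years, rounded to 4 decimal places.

Periodic yield y = 0.05725. First find Macaulay duration:
  t   CF        PV=CF/(1+0.05725)^t    t·PV
  1        85.00        80.3973        80.3973
  2        85.00        76.0438       152.0875
  3        85.00        71.9260       215.7780
  4     2,085.00     1,668.7654     6,675.0616
  Σ                  1,897.1324     7,123.3243
P = 1,897.1324; Macaulay duration = 7,123.3243 / 1,897.1324 = 3.75479 half-year periods = 1.87739 years.
Modified duration = D_Mac / (1 + y) = 1.87739 / 1.05725 = 1.77573 years.

1.7757 years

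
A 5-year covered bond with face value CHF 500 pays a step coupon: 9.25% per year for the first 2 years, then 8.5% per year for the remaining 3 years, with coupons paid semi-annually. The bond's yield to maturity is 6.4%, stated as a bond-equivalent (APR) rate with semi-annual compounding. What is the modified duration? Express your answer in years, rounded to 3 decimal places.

4.048 years

Periodic yield y = 0.032. First find Macaulay duration:
  t   CF        PV=CF/(1+0.032)^t    t·PV
  1       23.125        22.4079        22.4079
  2       23.125        21.7131        43.4263
  3       23.125        21.0399        63.1196
  4       23.125        20.3875        81.5498
  5       21.250        18.1535        90.7675
  6       21.250        17.5906       105.5436
  7       21.250        17.0452       119.3161
  8       21.250        16.5166       132.1330
  9       21.250        16.0045       144.0404
  10     521.250       380.4075     3,804.0752
  Σ                    551.2663     4,606.3794
P = 551.2663; Macaulay duration = 4,606.3794 / 551.2663 = 8.35600 half-year periods = 4.17800 years.
Modified duration = D_Mac / (1 + y) = 4.17800 / 1.032 = 4.04845 years.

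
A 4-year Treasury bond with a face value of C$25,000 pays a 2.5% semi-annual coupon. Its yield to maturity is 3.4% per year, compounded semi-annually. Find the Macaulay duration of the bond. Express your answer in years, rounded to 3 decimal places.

Periodic yield y = 0.017. Discount each cash flow and weight by its period:
  t   CF        PV=CF/(1+0.017)^t    t·PV
  1       312.50       307.2763       307.2763
  2       312.50       302.1399       604.2798
  3       312.50       297.0894       891.2682
  4       312.50       292.1233     1,168.4932
  5       312.50       287.2402     1,436.2011
  6       312.50       282.4388     1,694.6326
  7       312.50       277.7176     1,944.0230
  8    25,312.50    22,119.0982   176,952.7858
  Σ                 24,165.1237   184,998.9601
Price P = Σ PV = 24,165.1237.
Macaulay duration = Σ(t·PV) / P = 184,998.9601 / 24,165.1237 = 7.65562 half-year periods.
In years: 7.65562 / 2 = 3.82781 years.

3.828 years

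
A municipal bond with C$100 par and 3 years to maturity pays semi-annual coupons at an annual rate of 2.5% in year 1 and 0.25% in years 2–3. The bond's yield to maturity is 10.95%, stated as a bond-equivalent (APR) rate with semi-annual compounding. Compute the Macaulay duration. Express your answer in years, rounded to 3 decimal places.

2.927 years

Periodic yield y = 0.05475. Discount each cash flow and weight by its period:
  t   CF        PV=CF/(1+0.05475)^t    t·PV
  1        1.250         1.1851         1.1851
  2        1.250         1.1236         2.2472
  3        0.125         0.1065         0.3196
  4        0.125         0.1010         0.4040
  5        0.125         0.0958         0.4788
  6      100.125        72.7186       436.3114
  Σ                     75.3306       440.9461
Price P = Σ PV = 75.3306.
Macaulay duration = Σ(t·PV) / P = 440.9461 / 75.3306 = 5.85348 half-year periods.
In years: 5.85348 / 2 = 2.92674 years.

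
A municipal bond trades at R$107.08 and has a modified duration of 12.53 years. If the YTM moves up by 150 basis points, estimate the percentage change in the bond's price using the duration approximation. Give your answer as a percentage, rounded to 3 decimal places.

-18.795%

Duration approximation: ΔP/P ≈ -D_mod · Δy = -12.53 × (+0.015) = -0.187950.
As a percentage: -18.7950%.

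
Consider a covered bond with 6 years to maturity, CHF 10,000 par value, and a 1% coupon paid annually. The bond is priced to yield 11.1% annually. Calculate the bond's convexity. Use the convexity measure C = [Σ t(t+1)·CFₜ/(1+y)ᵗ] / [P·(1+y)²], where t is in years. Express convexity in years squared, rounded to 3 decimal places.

32.494

With y = 0.111:
  t   CF        PV=CF/(1+0.111)^t    t·PV        t(t+1)·PV
  1       100.00        90.0090        90.0090         180.0180
  2       100.00        81.0162       162.0324         486.0972
  3       100.00        72.9219       218.7656         875.0625
  4       100.00        65.6363       262.5450       1,312.7250
  5       100.00        59.0785       295.3927       1,772.3560
  6    10,100.00     5,370.7758    32,224.6546     225,572.5819
  Σ                  5,739.4376    33,253.3993     230,198.8406
P = 5,739.4376.
Convexity = Σ t(t+1)·PV / [P·(1+y)²] = 230,198.8406 / (5,739.4376 × 1.234321) = 32.49419.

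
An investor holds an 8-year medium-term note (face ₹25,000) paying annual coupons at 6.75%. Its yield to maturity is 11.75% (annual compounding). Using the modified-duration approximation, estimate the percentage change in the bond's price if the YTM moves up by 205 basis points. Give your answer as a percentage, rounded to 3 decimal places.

-11.301%

Periodic yield y = 0.1175. Modified duration first:
  t   CF        PV=CF/(1+0.1175)^t    t·PV
  1     1,687.50     1,510.0671     1,510.0671
  2     1,687.50     1,351.2905     2,702.5810
  3     1,687.50     1,209.2085     3,627.6255
  4     1,687.50     1,082.0658     4,328.2630
  5     1,687.50       968.2915     4,841.4575
  6     1,687.50       866.4801     5,198.8806
  7     1,687.50       775.3737     5,427.6158
  8    26,687.50    10,973.0571    87,784.4566
  Σ                 18,735.8342   115,420.9470
P = 18,735.8342; D_Mac = 6.16044 yrs; D_mod = 6.16044/(1+0.1175) = 5.51270 yrs.
ΔP/P ≈ -D_mod · Δy = -5.51270 × (+0.0205) = -0.113010 = -11.3010%.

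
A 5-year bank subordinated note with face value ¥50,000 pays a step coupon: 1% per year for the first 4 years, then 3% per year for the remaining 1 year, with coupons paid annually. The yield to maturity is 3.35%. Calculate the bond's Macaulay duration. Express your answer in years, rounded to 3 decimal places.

4.897 years

Periodic yield y = 0.0335. Discount each cash flow and weight by its year:
  t   CF        PV=CF/(1+0.0335)^t    t·PV
  1       500.00       483.7929       483.7929
  2       500.00       468.1112       936.2224
  3       500.00       452.9378     1,358.8134
  4       500.00       438.2562     1,753.0248
  5    51,500.00    43,677.2035   218,386.0175
  Σ                 45,520.3017   222,917.8711
Price P = Σ PV = 45,520.3017.
Macaulay duration = Σ(t·PV) / P = 222,917.8711 / 45,520.3017 = 4.89711 years.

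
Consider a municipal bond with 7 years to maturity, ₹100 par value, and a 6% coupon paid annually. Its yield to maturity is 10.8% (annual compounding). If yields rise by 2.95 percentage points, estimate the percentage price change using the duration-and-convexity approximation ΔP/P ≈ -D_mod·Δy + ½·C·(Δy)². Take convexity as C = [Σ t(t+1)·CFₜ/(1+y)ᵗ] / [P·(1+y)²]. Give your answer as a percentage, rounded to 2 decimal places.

-13.78%

With y = 0.108:
  t   CF        PV=CF/(1+0.108)^t    t·PV        t(t+1)·PV
  1         6.00         5.4152         5.4152          10.8303
  2         6.00         4.8873         9.7747          29.3240
  3         6.00         4.4109        13.2328          52.9314
  4         6.00         3.9810        15.9240          79.6200
  5         6.00         3.5930        17.9648         107.7888
  6         6.00         3.2427        19.4565         136.1953
  7       106.00        51.7044       361.9308       2,895.4467
  Σ                     77.2346       443.6988       3,312.1364
P = 77.2346; D_Mac = 5.74482 yrs; D_mod = 5.18486 yrs; C = 34.93149.
Duration effect: -5.18486 × (+0.0295) = -0.152953
Convexity effect: 0.5 × 34.93149 × (0.0295)² = +0.0151996
ΔP/P ≈ -0.152953 + 0.0151996 = -0.137754 = -13.7754%.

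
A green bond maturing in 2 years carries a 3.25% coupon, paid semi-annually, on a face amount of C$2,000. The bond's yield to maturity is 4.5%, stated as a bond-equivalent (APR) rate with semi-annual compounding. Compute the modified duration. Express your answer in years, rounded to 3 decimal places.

Periodic yield y = 0.0225. First find Macaulay duration:
  t   CF        PV=CF/(1+0.0225)^t    t·PV
  1        32.50        31.7848        31.7848
  2        32.50        31.0854        62.1708
  3        32.50        30.4014        91.2042
  4     2,032.50     1,859.4191     7,437.6764
  Σ                  1,952.6907     7,622.8362
P = 1,952.6907; Macaulay duration = 7,622.8362 / 1,952.6907 = 3.90376 half-year periods = 1.95188 years.
Modified duration = D_Mac / (1 + y) = 1.95188 / 1.0225 = 1.90893 years.

1.909 years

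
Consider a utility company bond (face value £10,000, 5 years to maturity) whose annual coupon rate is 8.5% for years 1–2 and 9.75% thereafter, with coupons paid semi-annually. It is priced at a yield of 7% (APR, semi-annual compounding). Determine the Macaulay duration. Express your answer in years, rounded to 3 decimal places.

Periodic yield y = 0.035. Discount each cash flow and weight by its period:
  t   CF        PV=CF/(1+0.035)^t    t·PV
  1       425.00       410.6280       410.6280
  2       425.00       396.7420       793.4841
  3       425.00       383.3256     1,149.9769
  4       425.00       370.3629     1,481.4518
  5       487.50       410.4619     2,052.3096
  6       487.50       396.5816     2,379.4894
  7       487.50       383.1706     2,682.1942
  8       487.50       370.2131     2,961.7051
  9       487.50       357.6938     3,219.2446
  10   10,487.50     7,434.7861    74,347.8606
  Σ                 10,913.9658    91,478.3443
Price P = Σ PV = 10,913.9658.
Macaulay duration = Σ(t·PV) / P = 91,478.3443 / 10,913.9658 = 8.38177 half-year periods.
In years: 8.38177 / 2 = 4.19088 years.

4.191 years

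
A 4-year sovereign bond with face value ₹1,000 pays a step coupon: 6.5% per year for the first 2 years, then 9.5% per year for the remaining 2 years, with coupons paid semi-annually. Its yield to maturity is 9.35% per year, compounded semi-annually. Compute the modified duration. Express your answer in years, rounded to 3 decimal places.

Periodic yield y = 0.04675. First find Macaulay duration:
  t   CF        PV=CF/(1+0.04675)^t    t·PV
  1        32.50        31.0485        31.0485
  2        32.50        29.6618        59.3236
  3        32.50        28.3370        85.0111
  4        32.50        27.0714       108.2858
  5        47.50        37.7989       188.9943
  6        47.50        36.1107       216.6641
  7        47.50        34.4979       241.4854
  8     1,047.50       726.7922     5,814.3378
  Σ                    951.3185     6,745.1507
P = 951.3185; Macaulay duration = 6,745.1507 / 951.3185 = 7.09032 half-year periods = 3.54516 years.
Modified duration = D_Mac / (1 + y) = 3.54516 / 1.04675 = 3.38683 years.

3.387 years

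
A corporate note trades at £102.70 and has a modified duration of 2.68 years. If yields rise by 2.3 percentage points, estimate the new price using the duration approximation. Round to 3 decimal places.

Duration approximation: ΔP/P ≈ -D_mod · Δy = -2.68 × (+0.023) = -0.061640.
New price ≈ 102.70 × (1 - 0.061640) = 96.369572.

£96.370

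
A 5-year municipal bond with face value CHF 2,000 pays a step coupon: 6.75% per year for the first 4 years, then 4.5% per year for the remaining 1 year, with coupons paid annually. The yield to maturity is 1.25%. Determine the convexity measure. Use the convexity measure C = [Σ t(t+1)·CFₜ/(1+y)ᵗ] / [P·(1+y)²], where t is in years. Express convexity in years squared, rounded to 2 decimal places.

25.14

With y = 0.0125:
  t   CF        PV=CF/(1+0.0125)^t    t·PV        t(t+1)·PV
  1       135.00       133.3333       133.3333         266.6667
  2       135.00       131.6872       263.3745         790.1235
  3       135.00       130.0615       390.1844       1,560.7377
  4       135.00       128.4558       513.8231       2,569.1155
  5     2,090.00     1,964.1341     9,820.6703      58,924.0218
  Σ                  2,487.6719    11,121.3856      64,110.6651
P = 2,487.6719.
Convexity = Σ t(t+1)·PV / [P·(1+y)²] = 64,110.6651 / (2,487.6719 × 1.025156) = 25.13895.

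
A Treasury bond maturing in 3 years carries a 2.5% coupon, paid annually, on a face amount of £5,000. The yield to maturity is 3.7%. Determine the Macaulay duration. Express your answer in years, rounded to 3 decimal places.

2.926 years

Periodic yield y = 0.037. Discount each cash flow and weight by its year:
  t   CF        PV=CF/(1+0.037)^t    t·PV
  1       125.00       120.5400       120.5400
  2       125.00       116.2392       232.4783
  3     5,125.00     4,595.7627    13,787.2882
  Σ                  4,832.5419    14,140.3066
Price P = Σ PV = 4,832.5419.
Macaulay duration = Σ(t·PV) / P = 14,140.3066 / 4,832.5419 = 2.92606 years.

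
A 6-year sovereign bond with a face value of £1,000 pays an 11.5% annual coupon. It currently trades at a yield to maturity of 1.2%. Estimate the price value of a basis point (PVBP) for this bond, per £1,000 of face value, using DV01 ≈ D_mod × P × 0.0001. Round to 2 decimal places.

Periodic yield y = 0.012.
  t   CF        PV=CF/(1+0.012)^t    t·PV
  1       115.00       113.6364       113.6364
  2       115.00       112.2889       224.5778
  3       115.00       110.9574       332.8722
  4       115.00       109.6417       438.5668
  5       115.00       108.3416       541.7080
  6     1,115.00     1,037.9867     6,227.9203
  Σ                  1,592.8527     7,879.2815
P = 1,592.8527; D_Mac = 4.94665 yrs; D_mod = 4.88799 yrs.
DV01 ≈ 4.88799 × 1,592.8527 × 0.0001 = 0.778585.

£0.78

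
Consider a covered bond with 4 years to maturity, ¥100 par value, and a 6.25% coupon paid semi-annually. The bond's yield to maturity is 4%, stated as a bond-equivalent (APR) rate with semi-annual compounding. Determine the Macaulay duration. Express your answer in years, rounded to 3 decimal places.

Periodic yield y = 0.02. Discount each cash flow and weight by its period:
  t   CF        PV=CF/(1+0.02)^t    t·PV
  1        3.125         3.0637         3.0637
  2        3.125         3.0037         6.0073
  3        3.125         2.9448         8.8343
  4        3.125         2.8870        11.5481
  5        3.125         2.8304        14.1520
  6        3.125         2.7749        16.6495
  7        3.125         2.7205        19.0435
  8      103.125        88.0162       704.1296
  Σ                    108.2412       783.4279
Price P = Σ PV = 108.2412.
Macaulay duration = Σ(t·PV) / P = 783.4279 / 108.2412 = 7.23780 half-year periods.
In years: 7.23780 / 2 = 3.61890 years.

3.619 years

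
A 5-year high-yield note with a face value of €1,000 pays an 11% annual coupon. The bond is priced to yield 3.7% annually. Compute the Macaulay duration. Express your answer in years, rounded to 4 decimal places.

Periodic yield y = 0.037. Discount each cash flow and weight by its year:
  t   CF        PV=CF/(1+0.037)^t    t·PV
  1       110.00       106.0752       106.0752
  2       110.00       102.2905       204.5809
  3       110.00        98.6408       295.9223
  4       110.00        95.1213       380.4851
  5     1,110.00       925.6125     4,628.0623
  Σ                  1,327.7402     5,615.1259
Price P = Σ PV = 1,327.7402.
Macaulay duration = Σ(t·PV) / P = 5,615.1259 / 1,327.7402 = 4.22908 years.

4.2291 years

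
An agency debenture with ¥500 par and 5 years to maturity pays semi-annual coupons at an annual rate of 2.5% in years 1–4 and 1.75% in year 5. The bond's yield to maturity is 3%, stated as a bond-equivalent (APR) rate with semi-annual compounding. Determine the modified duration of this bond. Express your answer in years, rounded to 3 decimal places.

Periodic yield y = 0.015. First find Macaulay duration:
  t   CF        PV=CF/(1+0.015)^t    t·PV
  1        6.250         6.1576         6.1576
  2        6.250         6.0666        12.1333
  3        6.250         5.9770        17.9309
  4        6.250         5.8887        23.5546
  5        6.250         5.8016        29.0081
  6        6.250         5.7159        34.2953
  7        6.250         5.6314        39.4199
  8        6.250         5.5482        44.3856
  9        4.375         3.8263        34.4371
  10     504.375       434.6034     4,346.0341
  Σ                    485.2168     4,587.3566
P = 485.2168; Macaulay duration = 4,587.3566 / 485.2168 = 9.45424 half-year periods = 4.72712 years.
Modified duration = D_Mac / (1 + y) = 4.72712 / 1.015 = 4.65726 years.

4.657 years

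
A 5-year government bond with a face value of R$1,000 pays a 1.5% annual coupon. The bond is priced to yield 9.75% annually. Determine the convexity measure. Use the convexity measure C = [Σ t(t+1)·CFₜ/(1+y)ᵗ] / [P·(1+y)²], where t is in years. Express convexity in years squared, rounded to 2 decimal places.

With y = 0.0975:
  t   CF        PV=CF/(1+0.0975)^t    t·PV        t(t+1)·PV
  1        15.00        13.6674        13.6674          27.3349
  2        15.00        12.4532        24.9065          74.7194
  3        15.00        11.3469        34.0407         136.1629
  4        15.00        10.3389        41.3555         206.7774
  5     1,015.00       637.4460     3,187.2300      19,123.3799
  Σ                    685.2524     3,301.2001      19,568.3745
P = 685.2524.
Convexity = Σ t(t+1)·PV / [P·(1+y)²] = 19,568.3745 / (685.2524 × 1.204506) = 23.70801.

23.71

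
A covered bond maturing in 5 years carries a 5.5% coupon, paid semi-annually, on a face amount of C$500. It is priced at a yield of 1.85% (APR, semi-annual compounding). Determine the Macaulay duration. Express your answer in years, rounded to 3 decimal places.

4.490 years

Periodic yield y = 0.00925. Discount each cash flow and weight by its period:
  t   CF        PV=CF/(1+0.00925)^t    t·PV
  1        13.75        13.6240        13.6240
  2        13.75        13.4991        26.9982
  3        13.75        13.3754        40.1262
  4        13.75        13.2528        53.0112
  5        13.75        13.1313        65.6567
  6        13.75        13.0110        78.0659
  7        13.75        12.8917        90.2421
  8        13.75        12.7736       102.1886
  9        13.75        12.6565       113.9086
  10      513.75       468.5590     4,685.5897
  Σ                    586.7744     5,269.4112
Price P = Σ PV = 586.7744.
Macaulay duration = Σ(t·PV) / P = 5,269.4112 / 586.7744 = 8.98030 half-year periods.
In years: 8.98030 / 2 = 4.49015 years.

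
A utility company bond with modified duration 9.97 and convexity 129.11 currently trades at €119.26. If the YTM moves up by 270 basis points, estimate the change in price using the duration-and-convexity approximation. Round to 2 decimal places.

Duration effect: -D_mod·Δy = -9.97 × (+0.027) = -0.269190
Convexity effect: ½·C·(Δy)² = 0.5 × 129.11 × (0.027)² = +0.047060595
ΔP/P ≈ -0.269190 + 0.047060595 = -0.222129405
ΔP ≈ 119.26 × (-0.222129405) = -26.4911528403.

-€26.49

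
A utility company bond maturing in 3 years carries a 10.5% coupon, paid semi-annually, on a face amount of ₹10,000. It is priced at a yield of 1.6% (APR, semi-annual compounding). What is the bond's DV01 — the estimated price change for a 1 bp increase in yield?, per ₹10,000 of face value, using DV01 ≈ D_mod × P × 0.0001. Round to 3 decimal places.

Periodic yield y = 0.008.
  t   CF        PV=CF/(1+0.008)^t    t·PV
  1       525.00       520.8333       520.8333
  2       525.00       516.6997     1,033.3995
  3       525.00       512.5989     1,537.7968
  4       525.00       508.5307     2,034.1228
  5       525.00       504.4947     2,522.4737
  6    10,525.00    10,033.6492    60,201.8950
  Σ                 12,596.8066    67,850.5212
P = 12,596.8066; D_Mac = 5.38633 half-year periods = 2.69316 yrs; D_mod = 2.67179 yrs.
DV01 ≈ 2.67179 × 12,596.8066 × 0.0001 = 3.365601.

₹3.366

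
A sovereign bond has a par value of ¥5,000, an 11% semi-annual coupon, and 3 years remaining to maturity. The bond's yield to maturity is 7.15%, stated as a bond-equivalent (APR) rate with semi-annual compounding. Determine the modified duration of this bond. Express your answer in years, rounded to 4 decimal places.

2.5633 years

Periodic yield y = 0.03575. First find Macaulay duration:
  t   CF        PV=CF/(1+0.03575)^t    t·PV
  1       275.00       265.5081       265.5081
  2       275.00       256.3438       512.6876
  3       275.00       247.4958       742.4875
  4       275.00       238.9532       955.8130
  5       275.00       230.7055     1,153.5276
  6     5,275.00     4,272.6057    25,635.6340
  Σ                  5,511.6121    29,265.6577
P = 5,511.6121; Macaulay duration = 29,265.6577 / 5,511.6121 = 5.30982 half-year periods = 2.65491 years.
Modified duration = D_Mac / (1 + y) = 2.65491 / 1.03575 = 2.56327 years.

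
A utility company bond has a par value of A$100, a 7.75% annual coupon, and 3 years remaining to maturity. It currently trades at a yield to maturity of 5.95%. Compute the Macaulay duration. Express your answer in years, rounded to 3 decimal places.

2.795 years

Periodic yield y = 0.0595. Discount each cash flow and weight by its year:
  t   CF        PV=CF/(1+0.0595)^t    t·PV
  1         7.75         7.3148         7.3148
  2         7.75         6.9040        13.8080
  3       107.75        90.5971       271.7914
  Σ                    104.8159       292.9141
Price P = Σ PV = 104.8159.
Macaulay duration = Σ(t·PV) / P = 292.9141 / 104.8159 = 2.79456 years.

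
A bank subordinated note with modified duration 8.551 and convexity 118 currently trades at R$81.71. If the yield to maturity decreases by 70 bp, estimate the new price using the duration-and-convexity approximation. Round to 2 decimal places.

R$86.84

Duration effect: -D_mod·Δy = -8.551 × (-0.007) = +0.059857
Convexity effect: ½·C·(Δy)² = 0.5 × 118 × (-0.007)² = +0.0028910
ΔP/P ≈ +0.059857 + 0.0028910 = +0.062748
New price ≈ 81.71 × (1 + 0.062748) = 86.83713908.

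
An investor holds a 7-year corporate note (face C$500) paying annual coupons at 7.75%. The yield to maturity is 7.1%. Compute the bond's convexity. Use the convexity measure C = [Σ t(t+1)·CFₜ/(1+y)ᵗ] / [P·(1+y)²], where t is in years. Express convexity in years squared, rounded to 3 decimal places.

With y = 0.071:
  t   CF        PV=CF/(1+0.071)^t    t·PV        t(t+1)·PV
  1        38.75        36.1811        36.1811          72.3623
  2        38.75        33.7826        67.5652         202.6955
  3        38.75        31.5430        94.6291         378.5163
  4        38.75        29.4519       117.8077         589.0387
  5        38.75        27.4995       137.4974         824.9842
  6        38.75        25.6764       154.0587       1,078.4107
  7       538.75       333.3197     2,333.2379      18,665.9034
  Σ                    517.4543     2,940.9770      21,811.9109
P = 517.4543.
Convexity = Σ t(t+1)·PV / [P·(1+y)²] = 21,811.9109 / (517.4543 × 1.147041) = 36.74877.

36.749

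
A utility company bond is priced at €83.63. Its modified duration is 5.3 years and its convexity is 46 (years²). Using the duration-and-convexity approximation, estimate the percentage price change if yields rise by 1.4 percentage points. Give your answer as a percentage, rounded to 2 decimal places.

Duration effect: -D_mod·Δy = -5.3 × (+0.014) = -0.074200
Convexity effect: ½·C·(Δy)² = 0.5 × 46 × (0.014)² = +0.0045080
ΔP/P ≈ -0.074200 + 0.0045080 = -0.069692
= -6.9692%.

-6.97%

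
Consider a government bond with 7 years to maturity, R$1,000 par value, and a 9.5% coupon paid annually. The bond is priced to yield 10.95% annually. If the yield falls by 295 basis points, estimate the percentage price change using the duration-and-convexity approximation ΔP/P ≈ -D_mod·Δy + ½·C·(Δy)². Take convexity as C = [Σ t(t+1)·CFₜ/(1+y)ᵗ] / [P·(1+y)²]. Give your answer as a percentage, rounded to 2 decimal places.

With y = 0.1095:
  t   CF        PV=CF/(1+0.1095)^t    t·PV        t(t+1)·PV
  1        95.00        85.6242        85.6242         171.2483
  2        95.00        77.1736       154.3473         463.0418
  3        95.00        69.5571       208.6714         834.6856
  4        95.00        62.6923       250.7693       1,253.8465
  5        95.00        56.5050       282.5251       1,695.1508
  6        95.00        50.9284       305.5702       2,138.9915
  7     1,095.00       529.0820     3,703.5739      29,628.5911
  Σ                    931.5626     4,991.0814      36,185.5556
P = 931.5626; D_Mac = 5.35775 yrs; D_mod = 4.82898 yrs; C = 31.55503.
Duration effect: -4.82898 × (-0.0295) = +0.142455
Convexity effect: 0.5 × 31.55503 × (-0.0295)² = +0.0137304
ΔP/P ≈ +0.142455 + 0.0137304 = +0.156185 = +15.6185%.

+15.62%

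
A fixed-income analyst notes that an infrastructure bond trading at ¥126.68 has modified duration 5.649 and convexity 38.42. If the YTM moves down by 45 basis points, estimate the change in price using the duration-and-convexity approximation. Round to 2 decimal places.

Duration effect: -D_mod·Δy = -5.649 × (-0.0045) = +0.0254205
Convexity effect: ½·C·(Δy)² = 0.5 × 38.42 × (-0.0045)² = +0.0003890025
ΔP/P ≈ +0.0254205 + 0.0003890025 = +0.0258095025
ΔP ≈ 126.68 × (+0.0258095025) = +3.2695477767.

+¥3.27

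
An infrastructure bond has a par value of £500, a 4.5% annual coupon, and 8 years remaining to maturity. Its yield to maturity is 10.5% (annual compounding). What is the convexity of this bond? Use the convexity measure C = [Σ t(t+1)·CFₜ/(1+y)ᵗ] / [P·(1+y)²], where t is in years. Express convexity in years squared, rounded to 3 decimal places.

With y = 0.105:
  t   CF        PV=CF/(1+0.105)^t    t·PV        t(t+1)·PV
  1        22.50        20.3620        20.3620          40.7240
  2        22.50        18.4271        36.8543         110.5628
  3        22.50        16.6761        50.0284         200.1137
  4        22.50        15.0915        60.3661         301.8307
  5        22.50        13.6575        68.2875         409.7249
  6        22.50        12.3597        74.1584         519.1085
  7        22.50        11.1853        78.2969         626.3753
  8       522.50       235.0651     1,880.5204      16,924.6839
  Σ                    342.8244     2,268.8740      19,133.1239
P = 342.8244.
Convexity = Σ t(t+1)·PV / [P·(1+y)²] = 19,133.1239 / (342.8244 × 1.221025) = 45.70773.

45.708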